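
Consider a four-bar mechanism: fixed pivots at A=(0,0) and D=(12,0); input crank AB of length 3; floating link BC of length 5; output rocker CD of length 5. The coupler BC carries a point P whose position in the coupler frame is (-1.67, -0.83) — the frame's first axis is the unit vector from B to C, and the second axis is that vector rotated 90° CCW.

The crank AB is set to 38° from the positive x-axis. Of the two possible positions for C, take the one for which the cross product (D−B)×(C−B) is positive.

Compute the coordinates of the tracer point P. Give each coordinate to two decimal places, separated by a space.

A=(0,0), D=(12.00,0)
B = A + 3.00·(cos38°, sin38°) = (2.3640, 1.8470)
|BD| = 9.8114
circle(B,5.00) ∩ circle(D,5.00): a=4.9057, h=0.9665
  candidates: C₊=(7.3640,1.8727) cross=9.483; C₋=(7.0001,-0.0258) cross=-9.483
  mode + wants cross > 0 → take C=(7.3640,1.8727) (cross=9.483)
ex = (C−B)/|BC| = (1.0000,0.0052); ey = (-0.0052,1.0000)
P = B + -1.67·ex + -0.83·ey = (0.6983,1.0084)

0.70 1.01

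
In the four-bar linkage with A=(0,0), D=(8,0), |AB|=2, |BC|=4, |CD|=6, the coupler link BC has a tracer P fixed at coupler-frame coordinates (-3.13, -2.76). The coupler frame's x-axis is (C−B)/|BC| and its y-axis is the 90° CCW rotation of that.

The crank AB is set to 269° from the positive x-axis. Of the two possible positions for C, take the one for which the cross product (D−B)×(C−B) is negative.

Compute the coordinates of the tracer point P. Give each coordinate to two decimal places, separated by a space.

-4.11 -2.90

A=(0,0), D=(8.00,0)
B = A + 2.00·(cos269°, sin269°) = (-0.0349, -1.9997)
|BD| = 8.2800
circle(B,4.00) ∩ circle(D,6.00): a=2.9323, h=2.7206
  candidates: C₊=(2.1535,1.3486) cross=22.527; C₋=(3.4676,-3.9316) cross=-22.527
  mode - wants cross < 0 → take C=(3.4676,-3.9316) (cross=-22.527)
ex = (C−B)/|BC| = (0.8756,-0.4830); ey = (0.4830,0.8756)
P = B + -3.13·ex + -2.76·ey = (-4.1087,-2.9047)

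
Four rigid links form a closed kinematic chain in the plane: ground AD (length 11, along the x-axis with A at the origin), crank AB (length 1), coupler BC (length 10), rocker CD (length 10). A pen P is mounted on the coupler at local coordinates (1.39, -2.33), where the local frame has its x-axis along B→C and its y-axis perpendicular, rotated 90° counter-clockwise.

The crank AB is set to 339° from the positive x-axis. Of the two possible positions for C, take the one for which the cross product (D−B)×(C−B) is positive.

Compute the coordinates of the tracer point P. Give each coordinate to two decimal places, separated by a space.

A=(0,0), D=(11.00,0)
B = A + 1.00·(cos339°, sin339°) = (0.9336, -0.3584)
|BD| = 10.0728
circle(B,10.00) ∩ circle(D,10.00): a=5.0364, h=8.6391
  candidates: C₊=(5.6594,8.4545) cross=87.020; C₋=(6.2742,-8.8129) cross=-87.020
  mode + wants cross > 0 → take C=(5.6594,8.4545) (cross=87.020)
ex = (C−B)/|BC| = (0.4726,0.8813); ey = (-0.8813,0.4726)
P = B + 1.39·ex + -2.33·ey = (3.6439,-0.2345)

3.64 -0.23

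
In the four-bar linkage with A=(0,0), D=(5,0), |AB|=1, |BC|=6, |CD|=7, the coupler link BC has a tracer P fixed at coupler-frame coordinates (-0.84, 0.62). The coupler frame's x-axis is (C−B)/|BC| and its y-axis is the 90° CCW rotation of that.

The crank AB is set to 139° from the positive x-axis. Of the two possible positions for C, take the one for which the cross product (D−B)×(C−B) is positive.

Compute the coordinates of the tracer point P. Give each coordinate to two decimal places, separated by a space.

A=(0,0), D=(5.00,0)
B = A + 1.00·(cos139°, sin139°) = (-0.7547, 0.6561)
|BD| = 5.7920
circle(B,6.00) ∩ circle(D,7.00): a=1.7738, h=5.7318
  candidates: C₊=(1.6569,6.1501) cross=33.199; C₋=(0.3584,-5.2398) cross=-33.199
  mode + wants cross > 0 → take C=(1.6569,6.1501) (cross=33.199)
ex = (C−B)/|BC| = (0.4019,0.9157); ey = (-0.9157,0.4019)
P = B + -0.84·ex + 0.62·ey = (-1.6600,0.1361)

-1.66 0.14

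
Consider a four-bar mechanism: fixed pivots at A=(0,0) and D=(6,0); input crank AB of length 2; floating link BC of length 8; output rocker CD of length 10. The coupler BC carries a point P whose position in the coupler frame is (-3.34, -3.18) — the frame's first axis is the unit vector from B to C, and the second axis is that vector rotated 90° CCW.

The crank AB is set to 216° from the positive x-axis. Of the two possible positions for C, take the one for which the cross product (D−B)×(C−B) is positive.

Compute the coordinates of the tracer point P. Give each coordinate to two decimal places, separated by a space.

A=(0,0), D=(6.00,0)
B = A + 2.00·(cos216°, sin216°) = (-1.6180, -1.1756)
|BD| = 7.7082
circle(B,8.00) ∩ circle(D,10.00): a=1.5189, h=7.8545
  candidates: C₊=(-1.3148,6.8187) cross=60.544; C₋=(1.0810,-8.7065) cross=-60.544
  mode + wants cross > 0 → take C=(-1.3148,6.8187) (cross=60.544)
ex = (C−B)/|BC| = (0.0379,0.9993); ey = (-0.9993,0.0379)
P = B + -3.34·ex + -3.18·ey = (1.4331,-4.6337)

1.43 -4.63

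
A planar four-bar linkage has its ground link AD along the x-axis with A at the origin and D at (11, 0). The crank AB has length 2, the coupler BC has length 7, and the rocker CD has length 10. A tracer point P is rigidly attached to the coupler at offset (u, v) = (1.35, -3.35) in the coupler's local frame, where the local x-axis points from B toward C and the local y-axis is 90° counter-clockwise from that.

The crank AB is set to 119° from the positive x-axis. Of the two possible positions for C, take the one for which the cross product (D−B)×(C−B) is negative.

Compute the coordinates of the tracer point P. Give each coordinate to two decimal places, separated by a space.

A=(0,0), D=(11.00,0)
B = A + 2.00·(cos119°, sin119°) = (-0.9696, 1.7492)
|BD| = 12.0968
circle(B,7.00) ∩ circle(D,10.00): a=3.9404, h=5.7856
  candidates: C₊=(3.7660,6.9043) cross=69.987; C₋=(2.0927,-4.5454) cross=-69.987
  mode - wants cross < 0 → take C=(2.0927,-4.5454) (cross=-69.987)
ex = (C−B)/|BC| = (0.4375,-0.8992); ey = (0.8992,0.4375)
P = B + 1.35·ex + -3.35·ey = (-3.3914,-0.9303)

-3.39 -0.93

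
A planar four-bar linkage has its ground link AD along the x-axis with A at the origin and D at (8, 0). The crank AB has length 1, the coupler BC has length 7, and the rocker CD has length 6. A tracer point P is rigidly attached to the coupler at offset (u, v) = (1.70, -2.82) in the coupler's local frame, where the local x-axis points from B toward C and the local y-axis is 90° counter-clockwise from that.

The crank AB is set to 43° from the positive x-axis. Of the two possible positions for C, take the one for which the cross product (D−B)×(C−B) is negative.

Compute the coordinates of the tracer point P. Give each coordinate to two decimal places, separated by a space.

A=(0,0), D=(8.00,0)
B = A + 1.00·(cos43°, sin43°) = (0.7314, 0.6820)
|BD| = 7.3006
circle(B,7.00) ∩ circle(D,6.00): a=4.5406, h=5.3275
  candidates: C₊=(5.7498,5.5621) cross=38.894; C₋=(4.7544,-5.0464) cross=-38.894
  mode - wants cross < 0 → take C=(4.7544,-5.0464) (cross=-38.894)
ex = (C−B)/|BC| = (0.5747,-0.8183); ey = (0.8183,0.5747)
P = B + 1.70·ex + -2.82·ey = (-0.5993,-2.3299)

-0.60 -2.33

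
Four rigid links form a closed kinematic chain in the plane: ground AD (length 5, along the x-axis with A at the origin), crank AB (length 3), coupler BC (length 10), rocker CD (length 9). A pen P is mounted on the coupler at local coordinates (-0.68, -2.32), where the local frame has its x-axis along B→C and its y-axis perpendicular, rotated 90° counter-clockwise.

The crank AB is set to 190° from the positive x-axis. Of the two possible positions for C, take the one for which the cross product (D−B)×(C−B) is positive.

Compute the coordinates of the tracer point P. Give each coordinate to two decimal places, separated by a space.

A=(0,0), D=(5.00,0)
B = A + 3.00·(cos190°, sin190°) = (-2.9544, -0.5209)
|BD| = 7.9715
circle(B,10.00) ∩ circle(D,9.00): a=5.1775, h=8.5553
  candidates: C₊=(1.6529,8.3545) cross=68.199; C₋=(2.7711,-8.7196) cross=-68.199
  mode + wants cross > 0 → take C=(1.6529,8.3545) (cross=68.199)
ex = (C−B)/|BC| = (0.4607,0.8875); ey = (-0.8875,0.4607)
P = B + -0.68·ex + -2.32·ey = (-1.2086,-2.1934)

-1.21 -2.19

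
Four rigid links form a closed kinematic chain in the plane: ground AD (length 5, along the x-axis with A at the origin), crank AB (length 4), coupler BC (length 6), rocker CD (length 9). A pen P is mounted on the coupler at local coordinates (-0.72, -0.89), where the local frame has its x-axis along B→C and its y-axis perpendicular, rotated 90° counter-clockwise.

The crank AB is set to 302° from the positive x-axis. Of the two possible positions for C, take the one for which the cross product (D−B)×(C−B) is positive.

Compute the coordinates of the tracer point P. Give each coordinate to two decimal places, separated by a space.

3.01 -2.67

A=(0,0), D=(5.00,0)
B = A + 4.00·(cos302°, sin302°) = (2.1197, -3.3922)
|BD| = 4.4501
circle(B,6.00) ∩ circle(D,9.00): a=-2.8310, h=5.2901
  candidates: C₊=(-3.7452,-2.1262) cross=23.541; C₋=(4.3198,-8.9743) cross=-23.541
  mode + wants cross > 0 → take C=(-3.7452,-2.1262) (cross=23.541)
ex = (C−B)/|BC| = (-0.9775,0.2110); ey = (-0.2110,-0.9775)
P = B + -0.72·ex + -0.89·ey = (3.0113,-2.6741)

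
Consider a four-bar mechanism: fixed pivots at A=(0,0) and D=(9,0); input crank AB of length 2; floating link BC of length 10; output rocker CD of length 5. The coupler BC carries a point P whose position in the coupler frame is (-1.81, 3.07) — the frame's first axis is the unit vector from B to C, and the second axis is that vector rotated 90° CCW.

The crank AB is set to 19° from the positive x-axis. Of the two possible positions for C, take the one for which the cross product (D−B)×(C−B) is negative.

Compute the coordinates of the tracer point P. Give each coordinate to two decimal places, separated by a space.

2.06 4.21

A=(0,0), D=(9.00,0)
B = A + 2.00·(cos19°, sin19°) = (1.8910, 0.6511)
|BD| = 7.1387
circle(B,10.00) ∩ circle(D,5.00): a=8.8224, h=4.7080
  candidates: C₊=(11.1061,4.5348) cross=33.609; C₋=(10.2472,-4.8419) cross=-33.609
  mode - wants cross < 0 → take C=(10.2472,-4.8419) (cross=-33.609)
ex = (C−B)/|BC| = (0.8356,-0.5493); ey = (0.5493,0.8356)
P = B + -1.81·ex + 3.07·ey = (2.0649,4.2107)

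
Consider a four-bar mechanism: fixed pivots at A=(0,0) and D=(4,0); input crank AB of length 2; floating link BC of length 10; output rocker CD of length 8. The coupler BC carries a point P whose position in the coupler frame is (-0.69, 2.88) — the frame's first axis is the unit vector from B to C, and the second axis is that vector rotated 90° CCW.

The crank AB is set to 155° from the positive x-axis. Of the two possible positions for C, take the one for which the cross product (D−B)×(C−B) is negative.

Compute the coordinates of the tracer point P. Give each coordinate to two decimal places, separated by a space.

A=(0,0), D=(4.00,0)
B = A + 2.00·(cos155°, sin155°) = (-1.8126, 0.8452)
|BD| = 5.8737
circle(B,10.00) ∩ circle(D,8.00): a=6.0014, h=7.9990
  candidates: C₊=(5.2773,7.8974) cross=46.984; C₋=(2.9752,-7.9341) cross=-46.984
  mode - wants cross < 0 → take C=(2.9752,-7.9341) (cross=-46.984)
ex = (C−B)/|BC| = (0.4788,-0.8779); ey = (0.8779,0.4788)
P = B + -0.69·ex + 2.88·ey = (0.3855,2.8299)

0.39 2.83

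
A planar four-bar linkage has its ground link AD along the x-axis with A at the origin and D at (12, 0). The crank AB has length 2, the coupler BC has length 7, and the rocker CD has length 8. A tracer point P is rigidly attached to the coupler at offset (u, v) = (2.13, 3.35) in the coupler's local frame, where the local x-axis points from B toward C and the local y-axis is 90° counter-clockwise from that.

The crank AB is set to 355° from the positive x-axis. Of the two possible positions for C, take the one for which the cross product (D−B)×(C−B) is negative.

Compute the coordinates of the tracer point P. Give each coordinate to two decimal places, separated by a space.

5.94 0.24

A=(0,0), D=(12.00,0)
B = A + 2.00·(cos355°, sin355°) = (1.9924, -0.1743)
|BD| = 10.0091
circle(B,7.00) ∩ circle(D,8.00): a=4.2552, h=5.5581
  candidates: C₊=(6.1502,5.4571) cross=55.632; C₋=(6.3438,-5.6575) cross=-55.632
  mode - wants cross < 0 → take C=(6.3438,-5.6575) (cross=-55.632)
ex = (C−B)/|BC| = (0.6216,-0.7833); ey = (0.7833,0.6216)
P = B + 2.13·ex + 3.35·ey = (5.9406,0.2397)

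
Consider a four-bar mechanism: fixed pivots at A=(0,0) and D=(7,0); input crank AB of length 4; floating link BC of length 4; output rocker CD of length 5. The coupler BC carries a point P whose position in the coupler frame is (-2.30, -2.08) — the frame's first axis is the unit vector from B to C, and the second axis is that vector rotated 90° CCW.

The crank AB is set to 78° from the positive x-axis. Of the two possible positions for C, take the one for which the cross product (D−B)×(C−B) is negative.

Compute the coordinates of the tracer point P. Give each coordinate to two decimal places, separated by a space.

A=(0,0), D=(7.00,0)
B = A + 4.00·(cos78°, sin78°) = (0.8316, 3.9126)
|BD| = 7.3046
circle(B,4.00) ∩ circle(D,5.00): a=3.0362, h=2.6041
  candidates: C₊=(4.7904,4.4853) cross=19.022; C₋=(2.0008,0.0873) cross=-19.022
  mode - wants cross < 0 → take C=(2.0008,0.0873) (cross=-19.022)
ex = (C−B)/|BC| = (0.2923,-0.9563); ey = (0.9563,0.2923)
P = B + -2.30·ex + -2.08·ey = (-1.8298,5.5042)

-1.83 5.50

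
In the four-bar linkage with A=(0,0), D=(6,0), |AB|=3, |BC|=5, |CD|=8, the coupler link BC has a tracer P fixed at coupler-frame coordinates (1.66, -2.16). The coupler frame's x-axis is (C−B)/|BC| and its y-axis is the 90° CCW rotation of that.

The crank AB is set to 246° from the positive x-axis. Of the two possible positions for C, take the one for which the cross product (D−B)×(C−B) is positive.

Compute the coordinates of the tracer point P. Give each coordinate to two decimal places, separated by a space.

0.78 -0.89

A=(0,0), D=(6.00,0)
B = A + 3.00·(cos246°, sin246°) = (-1.2202, -2.7406)
|BD| = 7.7229
circle(B,5.00) ∩ circle(D,8.00): a=1.3365, h=4.8181
  candidates: C₊=(-1.6805,2.2381) cross=37.209; C₋=(1.7391,-6.7709) cross=-37.209
  mode + wants cross > 0 → take C=(-1.6805,2.2381) (cross=37.209)
ex = (C−B)/|BC| = (-0.0921,0.9958); ey = (-0.9958,-0.0921)
P = B + 1.66·ex + -2.16·ey = (0.7778,-0.8888)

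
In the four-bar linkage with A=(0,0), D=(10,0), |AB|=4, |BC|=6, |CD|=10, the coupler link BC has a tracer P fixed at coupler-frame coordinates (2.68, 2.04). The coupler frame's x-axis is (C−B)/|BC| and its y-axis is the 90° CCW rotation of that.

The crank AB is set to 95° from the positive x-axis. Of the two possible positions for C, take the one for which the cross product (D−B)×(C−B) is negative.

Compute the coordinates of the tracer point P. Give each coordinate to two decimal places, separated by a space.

1.93 1.50

A=(0,0), D=(10.00,0)
B = A + 4.00·(cos95°, sin95°) = (-0.3486, 3.9848)
|BD| = 11.0893
circle(B,6.00) ∩ circle(D,10.00): a=2.6590, h=5.3786
  candidates: C₊=(4.0655,8.0487) cross=59.645; C₋=(0.2000,-1.9901) cross=-59.645
  mode - wants cross < 0 → take C=(0.2000,-1.9901) (cross=-59.645)
ex = (C−B)/|BC| = (0.0914,-0.9958); ey = (0.9958,0.0914)
P = B + 2.68·ex + 2.04·ey = (1.9279,1.5025)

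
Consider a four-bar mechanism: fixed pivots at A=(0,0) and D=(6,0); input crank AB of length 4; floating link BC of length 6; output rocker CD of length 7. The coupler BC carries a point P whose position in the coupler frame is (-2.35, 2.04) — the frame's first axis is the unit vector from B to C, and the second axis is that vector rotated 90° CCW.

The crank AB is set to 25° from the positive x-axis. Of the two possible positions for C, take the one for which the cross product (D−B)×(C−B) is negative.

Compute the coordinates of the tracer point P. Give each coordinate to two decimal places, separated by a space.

A=(0,0), D=(6.00,0)
B = A + 4.00·(cos25°, sin25°) = (3.6252, 1.6905)
|BD| = 2.9150
circle(B,6.00) ∩ circle(D,7.00): a=-0.7723, h=5.9501
  candidates: C₊=(6.4466,6.9857) cross=17.344; C₋=(-0.4546,-2.7090) cross=-17.344
  mode - wants cross < 0 → take C=(-0.4546,-2.7090) (cross=-17.344)
ex = (C−B)/|BC| = (-0.6800,-0.7332); ey = (0.7332,-0.6800)
P = B + -2.35·ex + 2.04·ey = (6.7190,2.0265)

6.72 2.03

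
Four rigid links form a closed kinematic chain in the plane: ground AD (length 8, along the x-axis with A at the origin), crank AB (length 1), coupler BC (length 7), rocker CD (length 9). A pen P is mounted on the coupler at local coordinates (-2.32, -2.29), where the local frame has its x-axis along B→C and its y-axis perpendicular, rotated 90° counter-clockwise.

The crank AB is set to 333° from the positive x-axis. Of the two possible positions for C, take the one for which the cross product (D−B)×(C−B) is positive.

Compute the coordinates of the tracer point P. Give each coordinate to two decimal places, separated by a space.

A=(0,0), D=(8.00,0)
B = A + 1.00·(cos333°, sin333°) = (0.8910, -0.4540)
|BD| = 7.1235
circle(B,7.00) ∩ circle(D,9.00): a=1.3156, h=6.8753
  candidates: C₊=(1.7658,6.4911) cross=48.976; C₋=(2.6421,-7.2314) cross=-48.976
  mode + wants cross > 0 → take C=(1.7658,6.4911) (cross=48.976)
ex = (C−B)/|BC| = (0.1250,0.9922); ey = (-0.9922,0.1250)
P = B + -2.32·ex + -2.29·ey = (2.8731,-3.0420)

2.87 -3.04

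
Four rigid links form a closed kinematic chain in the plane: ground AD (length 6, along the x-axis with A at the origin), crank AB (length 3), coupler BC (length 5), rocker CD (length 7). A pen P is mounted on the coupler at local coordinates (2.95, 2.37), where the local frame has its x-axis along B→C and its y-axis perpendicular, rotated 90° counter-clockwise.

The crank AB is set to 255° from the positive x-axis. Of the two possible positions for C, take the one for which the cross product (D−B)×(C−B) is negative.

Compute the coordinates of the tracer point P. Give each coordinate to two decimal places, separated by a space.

A=(0,0), D=(6.00,0)
B = A + 3.00·(cos255°, sin255°) = (-0.7765, -2.8978)
|BD| = 7.3700
circle(B,5.00) ∩ circle(D,7.00): a=2.0568, h=4.5574
  candidates: C₊=(-0.6772,2.1012) cross=33.588; C₋=(2.9066,-6.2794) cross=-33.588
  mode - wants cross < 0 → take C=(2.9066,-6.2794) (cross=-33.588)
ex = (C−B)/|BC| = (0.7366,-0.6763); ey = (0.6763,0.7366)
P = B + 2.95·ex + 2.37·ey = (2.9994,-3.1472)

3.00 -3.15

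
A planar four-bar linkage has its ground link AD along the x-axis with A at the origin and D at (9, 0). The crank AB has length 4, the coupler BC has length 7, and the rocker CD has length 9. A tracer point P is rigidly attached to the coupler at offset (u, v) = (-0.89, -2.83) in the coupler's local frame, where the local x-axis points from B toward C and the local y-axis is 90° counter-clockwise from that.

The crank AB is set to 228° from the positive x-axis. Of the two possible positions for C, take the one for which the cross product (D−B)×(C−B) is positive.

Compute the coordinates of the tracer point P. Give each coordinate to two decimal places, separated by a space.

A=(0,0), D=(9.00,0)
B = A + 4.00·(cos228°, sin228°) = (-2.6765, -2.9726)
|BD| = 12.0490
circle(B,7.00) ∩ circle(D,9.00): a=4.6966, h=5.1906
  candidates: C₊=(0.5943,3.2163) cross=62.541; C₋=(3.1554,-6.8441) cross=-62.541
  mode + wants cross > 0 → take C=(0.5943,3.2163) (cross=62.541)
ex = (C−B)/|BC| = (0.4673,0.8841); ey = (-0.8841,0.4673)
P = B + -0.89·ex + -2.83·ey = (-0.5903,-5.0818)

-0.59 -5.08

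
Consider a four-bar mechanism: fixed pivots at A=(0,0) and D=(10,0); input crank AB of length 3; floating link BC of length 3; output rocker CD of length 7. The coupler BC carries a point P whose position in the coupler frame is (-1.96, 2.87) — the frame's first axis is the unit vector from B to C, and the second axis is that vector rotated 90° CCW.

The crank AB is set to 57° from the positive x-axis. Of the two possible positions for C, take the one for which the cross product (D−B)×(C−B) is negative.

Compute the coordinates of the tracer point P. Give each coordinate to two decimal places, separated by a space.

A=(0,0), D=(10.00,0)
B = A + 3.00·(cos57°, sin57°) = (1.6339, 2.5160)
|BD| = 8.7362
circle(B,3.00) ∩ circle(D,7.00): a=2.0788, h=2.1630
  candidates: C₊=(4.2476,3.9887) cross=18.897; C₋=(3.0017,-0.1540) cross=-18.897
  mode - wants cross < 0 → take C=(3.0017,-0.1540) (cross=-18.897)
ex = (C−B)/|BC| = (0.4559,-0.8900); ey = (0.8900,0.4559)
P = B + -1.96·ex + 2.87·ey = (3.2947,5.5690)

3.29 5.57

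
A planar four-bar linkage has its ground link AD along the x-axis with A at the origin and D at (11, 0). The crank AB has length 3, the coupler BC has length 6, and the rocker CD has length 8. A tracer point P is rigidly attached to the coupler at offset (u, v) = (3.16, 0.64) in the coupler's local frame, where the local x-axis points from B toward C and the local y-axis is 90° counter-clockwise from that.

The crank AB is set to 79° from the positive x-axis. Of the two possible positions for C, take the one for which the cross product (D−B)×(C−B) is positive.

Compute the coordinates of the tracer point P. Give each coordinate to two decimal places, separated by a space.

A=(0,0), D=(11.00,0)
B = A + 3.00·(cos79°, sin79°) = (0.5724, 2.9449)
|BD| = 10.8354
circle(B,6.00) ∩ circle(D,8.00): a=4.1257, h=4.3565
  candidates: C₊=(5.7268,6.0161) cross=47.204; C₋=(3.3588,-2.3689) cross=-47.204
  mode + wants cross > 0 → take C=(5.7268,6.0161) (cross=47.204)
ex = (C−B)/|BC| = (0.8591,0.5119); ey = (-0.5119,0.8591)
P = B + 3.16·ex + 0.64·ey = (2.9595,5.1122)

2.96 5.11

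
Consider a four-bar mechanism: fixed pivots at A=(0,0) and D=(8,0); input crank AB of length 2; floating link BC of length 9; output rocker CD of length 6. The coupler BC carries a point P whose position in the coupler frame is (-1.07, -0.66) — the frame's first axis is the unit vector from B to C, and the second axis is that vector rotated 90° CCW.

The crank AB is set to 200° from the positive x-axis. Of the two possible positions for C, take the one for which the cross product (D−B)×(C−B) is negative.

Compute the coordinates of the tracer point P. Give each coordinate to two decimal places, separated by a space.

A=(0,0), D=(8.00,0)
B = A + 2.00·(cos200°, sin200°) = (-1.8794, -0.6840)
|BD| = 9.9030
circle(B,9.00) ∩ circle(D,6.00): a=7.2235, h=5.3685
  candidates: C₊=(4.9561,5.1706) cross=53.164; C₋=(5.6977,-5.5407) cross=-53.164
  mode - wants cross < 0 → take C=(5.6977,-5.5407) (cross=-53.164)
ex = (C−B)/|BC| = (0.8419,-0.5396); ey = (0.5396,0.8419)
P = B + -1.07·ex + -0.66·ey = (-3.1364,-0.6623)

-3.14 -0.66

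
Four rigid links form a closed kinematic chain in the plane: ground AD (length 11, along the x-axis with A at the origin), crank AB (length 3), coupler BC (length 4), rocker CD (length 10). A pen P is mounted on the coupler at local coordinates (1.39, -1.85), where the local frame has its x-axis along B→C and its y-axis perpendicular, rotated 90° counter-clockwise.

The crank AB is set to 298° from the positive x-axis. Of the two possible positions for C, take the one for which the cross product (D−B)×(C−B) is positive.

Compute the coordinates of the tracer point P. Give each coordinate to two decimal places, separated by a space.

A=(0,0), D=(11.00,0)
B = A + 3.00·(cos298°, sin298°) = (1.4084, -2.6488)
|BD| = 9.9506
circle(B,4.00) ∩ circle(D,10.00): a=0.7545, h=3.9282
  candidates: C₊=(1.0900,1.3385) cross=39.088; C₋=(3.1813,-6.2345) cross=-39.088
  mode + wants cross > 0 → take C=(1.0900,1.3385) (cross=39.088)
ex = (C−B)/|BC| = (-0.0796,0.9968); ey = (-0.9968,-0.0796)
P = B + 1.39·ex + -1.85·ey = (3.1419,-1.1160)

3.14 -1.12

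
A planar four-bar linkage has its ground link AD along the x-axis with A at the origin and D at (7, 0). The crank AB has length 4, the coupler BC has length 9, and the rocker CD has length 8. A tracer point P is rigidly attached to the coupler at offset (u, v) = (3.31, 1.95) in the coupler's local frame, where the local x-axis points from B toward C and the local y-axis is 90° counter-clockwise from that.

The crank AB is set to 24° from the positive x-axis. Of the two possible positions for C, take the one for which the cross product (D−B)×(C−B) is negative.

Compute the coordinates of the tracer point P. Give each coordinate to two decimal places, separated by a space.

5.69 -1.63

A=(0,0), D=(7.00,0)
B = A + 4.00·(cos24°, sin24°) = (3.6542, 1.6269)
|BD| = 3.7204
circle(B,9.00) ∩ circle(D,8.00): a=4.1449, h=7.9887
  candidates: C₊=(10.8752,6.9987) cross=29.721; C₋=(3.8883,-7.3700) cross=-29.721
  mode - wants cross < 0 → take C=(3.8883,-7.3700) (cross=-29.721)
ex = (C−B)/|BC| = (0.0260,-0.9997); ey = (0.9997,0.0260)
P = B + 3.31·ex + 1.95·ey = (5.6896,-1.6312)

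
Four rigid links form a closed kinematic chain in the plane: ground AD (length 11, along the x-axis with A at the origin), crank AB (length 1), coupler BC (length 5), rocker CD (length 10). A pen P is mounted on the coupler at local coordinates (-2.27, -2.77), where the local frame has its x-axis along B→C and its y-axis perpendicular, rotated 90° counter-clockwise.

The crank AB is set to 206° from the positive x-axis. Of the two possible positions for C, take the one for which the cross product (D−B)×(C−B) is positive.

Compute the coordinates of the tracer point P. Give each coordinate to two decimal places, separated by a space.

A=(0,0), D=(11.00,0)
B = A + 1.00·(cos206°, sin206°) = (-0.8988, -0.4384)
|BD| = 11.9069
circle(B,5.00) ∩ circle(D,10.00): a=2.8040, h=4.1398
  candidates: C₊=(1.7509,3.8018) cross=49.292; C₋=(2.0557,-4.4721) cross=-49.292
  mode + wants cross > 0 → take C=(1.7509,3.8018) (cross=49.292)
ex = (C−B)/|BC| = (0.5299,0.8480); ey = (-0.8480,0.5299)
P = B + -2.27·ex + -2.77·ey = (0.2473,-3.8313)

0.25 -3.83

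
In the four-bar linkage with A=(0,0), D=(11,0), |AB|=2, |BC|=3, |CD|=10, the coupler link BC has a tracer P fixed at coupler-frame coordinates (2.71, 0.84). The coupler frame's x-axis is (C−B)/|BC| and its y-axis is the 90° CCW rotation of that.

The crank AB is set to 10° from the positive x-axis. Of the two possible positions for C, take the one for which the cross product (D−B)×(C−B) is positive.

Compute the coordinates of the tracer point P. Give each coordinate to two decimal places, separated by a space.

A=(0,0), D=(11.00,0)
B = A + 2.00·(cos10°, sin10°) = (1.9696, 0.3473)
|BD| = 9.0371
circle(B,3.00) ∩ circle(D,10.00): a=-0.5163, h=2.9552
  candidates: C₊=(1.5673,3.3202) cross=26.707; C₋=(1.3401,-2.5859) cross=-26.707
  mode + wants cross > 0 → take C=(1.5673,3.3202) (cross=26.707)
ex = (C−B)/|BC| = (-0.1341,0.9910); ey = (-0.9910,-0.1341)
P = B + 2.71·ex + 0.84·ey = (0.7738,2.9202)

0.77 2.92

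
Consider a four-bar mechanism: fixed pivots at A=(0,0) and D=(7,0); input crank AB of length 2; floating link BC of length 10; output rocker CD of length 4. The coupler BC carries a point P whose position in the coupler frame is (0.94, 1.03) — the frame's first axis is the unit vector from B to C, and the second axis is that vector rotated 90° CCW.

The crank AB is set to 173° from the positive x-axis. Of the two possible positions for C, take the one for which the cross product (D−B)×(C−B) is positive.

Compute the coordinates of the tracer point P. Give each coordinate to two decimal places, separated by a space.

A=(0,0), D=(7.00,0)
B = A + 2.00·(cos173°, sin173°) = (-1.9851, 0.2437)
|BD| = 8.9884
circle(B,10.00) ∩ circle(D,4.00): a=9.1669, h=3.9960
  candidates: C₊=(7.2868,3.9897) cross=35.918; C₋=(7.0701,-3.9994) cross=-35.918
  mode + wants cross > 0 → take C=(7.2868,3.9897) (cross=35.918)
ex = (C−B)/|BC| = (0.9272,0.3746); ey = (-0.3746,0.9272)
P = B + 0.94·ex + 1.03·ey = (-1.4994,1.5509)

-1.50 1.55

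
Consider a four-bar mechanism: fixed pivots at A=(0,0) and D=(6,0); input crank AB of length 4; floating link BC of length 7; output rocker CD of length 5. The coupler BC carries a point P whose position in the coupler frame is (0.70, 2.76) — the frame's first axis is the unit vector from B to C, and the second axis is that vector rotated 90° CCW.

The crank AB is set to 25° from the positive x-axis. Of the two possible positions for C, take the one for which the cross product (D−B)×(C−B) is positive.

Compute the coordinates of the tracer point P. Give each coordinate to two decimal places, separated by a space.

4.24 4.47

A=(0,0), D=(6.00,0)
B = A + 4.00·(cos25°, sin25°) = (3.6252, 1.6905)
|BD| = 2.9150
circle(B,7.00) ∩ circle(D,5.00): a=5.5741, h=4.2343
  candidates: C₊=(10.6219,1.9074) cross=12.343; C₋=(5.7108,-4.9916) cross=-12.343
  mode + wants cross > 0 → take C=(10.6219,1.9074) (cross=12.343)
ex = (C−B)/|BC| = (0.9995,0.0310); ey = (-0.0310,0.9995)
P = B + 0.70·ex + 2.76·ey = (4.2393,4.4708)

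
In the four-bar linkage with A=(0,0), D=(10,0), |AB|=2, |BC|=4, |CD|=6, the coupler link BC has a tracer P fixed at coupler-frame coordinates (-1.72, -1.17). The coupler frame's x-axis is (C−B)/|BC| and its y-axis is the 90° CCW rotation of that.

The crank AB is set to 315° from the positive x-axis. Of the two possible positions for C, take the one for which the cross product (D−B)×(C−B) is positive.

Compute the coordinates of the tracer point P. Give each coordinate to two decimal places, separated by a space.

1.07 -3.47

A=(0,0), D=(10.00,0)
B = A + 2.00·(cos315°, sin315°) = (1.4142, -1.4142)
|BD| = 8.7015
circle(B,4.00) ∩ circle(D,6.00): a=3.2015, h=2.3980
  candidates: C₊=(4.1834,1.4722) cross=20.866; C₋=(4.9629,-3.2600) cross=-20.866
  mode + wants cross > 0 → take C=(4.1834,1.4722) (cross=20.866)
ex = (C−B)/|BC| = (0.6923,0.7216); ey = (-0.7216,0.6923)
P = B + -1.72·ex + -1.17·ey = (1.0677,-3.4654)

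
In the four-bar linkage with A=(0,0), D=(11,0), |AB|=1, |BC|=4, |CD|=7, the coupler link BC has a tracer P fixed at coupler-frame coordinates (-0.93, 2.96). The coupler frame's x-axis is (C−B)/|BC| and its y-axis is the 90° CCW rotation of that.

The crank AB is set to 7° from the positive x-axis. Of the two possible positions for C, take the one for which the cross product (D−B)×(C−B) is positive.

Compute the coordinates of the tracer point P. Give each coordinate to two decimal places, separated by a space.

-1.37 2.13

A=(0,0), D=(11.00,0)
B = A + 1.00·(cos7°, sin7°) = (0.9925, 0.1219)
|BD| = 10.0082
circle(B,4.00) ∩ circle(D,7.00): a=3.3554, h=2.1774
  candidates: C₊=(4.3743,2.2582) cross=21.792; C₋=(4.3212,-2.0962) cross=-21.792
  mode + wants cross > 0 → take C=(4.3743,2.2582) (cross=21.792)
ex = (C−B)/|BC| = (0.8454,0.5341); ey = (-0.5341,0.8454)
P = B + -0.93·ex + 2.96·ey = (-1.3746,2.1276)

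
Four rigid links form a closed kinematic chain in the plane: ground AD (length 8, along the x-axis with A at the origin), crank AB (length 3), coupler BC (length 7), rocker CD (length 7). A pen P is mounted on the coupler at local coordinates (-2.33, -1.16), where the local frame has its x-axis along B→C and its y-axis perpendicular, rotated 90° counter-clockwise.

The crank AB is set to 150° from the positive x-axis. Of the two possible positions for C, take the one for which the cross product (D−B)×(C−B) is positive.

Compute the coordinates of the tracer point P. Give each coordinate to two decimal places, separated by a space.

A=(0,0), D=(8.00,0)
B = A + 3.00·(cos150°, sin150°) = (-2.5981, 1.5000)
|BD| = 10.7037
circle(B,7.00) ∩ circle(D,7.00): a=5.3519, h=4.5120
  candidates: C₊=(3.3333,5.2174) cross=48.295; C₋=(2.0687,-3.7174) cross=-48.295
  mode + wants cross > 0 → take C=(3.3333,5.2174) (cross=48.295)
ex = (C−B)/|BC| = (0.8473,0.5311); ey = (-0.5311,0.8473)
P = B + -2.33·ex + -1.16·ey = (-3.9563,-0.7203)

-3.96 -0.72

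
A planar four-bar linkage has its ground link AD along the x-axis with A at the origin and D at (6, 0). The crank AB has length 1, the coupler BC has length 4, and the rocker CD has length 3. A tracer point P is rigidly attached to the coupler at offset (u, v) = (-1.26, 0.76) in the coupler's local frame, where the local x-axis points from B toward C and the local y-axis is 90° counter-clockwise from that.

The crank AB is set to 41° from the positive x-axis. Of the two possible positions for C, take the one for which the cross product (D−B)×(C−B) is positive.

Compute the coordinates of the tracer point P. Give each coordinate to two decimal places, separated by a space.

A=(0,0), D=(6.00,0)
B = A + 1.00·(cos41°, sin41°) = (0.7547, 0.6561)
|BD| = 5.2862
circle(B,4.00) ∩ circle(D,3.00): a=3.3052, h=2.2529
  candidates: C₊=(4.3140,2.4814) cross=11.909; C₋=(3.7547,-1.9897) cross=-11.909
  mode + wants cross > 0 → take C=(4.3140,2.4814) (cross=11.909)
ex = (C−B)/|BC| = (0.8898,0.4563); ey = (-0.4563,0.8898)
P = B + -1.26·ex + 0.76·ey = (-0.7133,0.7573)

-0.71 0.76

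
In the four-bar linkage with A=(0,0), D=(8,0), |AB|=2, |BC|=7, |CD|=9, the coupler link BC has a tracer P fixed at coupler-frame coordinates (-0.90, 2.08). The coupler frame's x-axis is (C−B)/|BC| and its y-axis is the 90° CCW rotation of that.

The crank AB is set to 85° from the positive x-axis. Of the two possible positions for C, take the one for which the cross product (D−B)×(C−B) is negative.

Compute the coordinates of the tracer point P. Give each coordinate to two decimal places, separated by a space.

2.21 2.99

A=(0,0), D=(8.00,0)
B = A + 2.00·(cos85°, sin85°) = (0.1743, 1.9924)
|BD| = 8.0753
circle(B,7.00) ∩ circle(D,9.00): a=2.0563, h=6.6912
  candidates: C₊=(3.8179,7.9693) cross=54.033; C₋=(0.5162,-4.9993) cross=-54.033
  mode - wants cross < 0 → take C=(0.5162,-4.9993) (cross=-54.033)
ex = (C−B)/|BC| = (0.0488,-0.9988); ey = (0.9988,0.0488)
P = B + -0.90·ex + 2.08·ey = (2.2079,2.9929)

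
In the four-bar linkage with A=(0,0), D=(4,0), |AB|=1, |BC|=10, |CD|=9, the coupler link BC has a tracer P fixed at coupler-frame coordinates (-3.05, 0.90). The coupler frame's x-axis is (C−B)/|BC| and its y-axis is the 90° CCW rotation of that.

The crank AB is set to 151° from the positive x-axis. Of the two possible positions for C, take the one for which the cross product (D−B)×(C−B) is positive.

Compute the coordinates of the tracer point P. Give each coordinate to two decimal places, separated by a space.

A=(0,0), D=(4.00,0)
B = A + 1.00·(cos151°, sin151°) = (-0.8746, 0.4848)
|BD| = 4.8987
circle(B,10.00) ∩ circle(D,9.00): a=4.3886, h=8.9855
  candidates: C₊=(4.3817,8.9919) cross=44.017; C₋=(2.6032,-8.8909) cross=-44.017
  mode + wants cross > 0 → take C=(4.3817,8.9919) (cross=44.017)
ex = (C−B)/|BC| = (0.5256,0.8507); ey = (-0.8507,0.5256)
P = B + -3.05·ex + 0.90·ey = (-3.2435,-1.6368)

-3.24 -1.64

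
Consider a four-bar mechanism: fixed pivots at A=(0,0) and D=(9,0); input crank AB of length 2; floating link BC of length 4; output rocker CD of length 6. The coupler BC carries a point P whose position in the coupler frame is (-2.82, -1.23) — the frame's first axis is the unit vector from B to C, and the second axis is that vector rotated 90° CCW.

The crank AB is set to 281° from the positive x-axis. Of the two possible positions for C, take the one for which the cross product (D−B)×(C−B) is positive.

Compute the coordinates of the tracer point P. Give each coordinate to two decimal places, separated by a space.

-0.61 -4.87

A=(0,0), D=(9.00,0)
B = A + 2.00·(cos281°, sin281°) = (0.3816, -1.9633)
|BD| = 8.8392
circle(B,4.00) ∩ circle(D,6.00): a=3.2883, h=2.2776
  candidates: C₊=(3.0819,0.9878) cross=20.132; C₋=(4.0936,-3.4536) cross=-20.132
  mode + wants cross > 0 → take C=(3.0819,0.9878) (cross=20.132)
ex = (C−B)/|BC| = (0.6751,0.7378); ey = (-0.7378,0.6751)
P = B + -2.82·ex + -1.23·ey = (-0.6146,-4.8741)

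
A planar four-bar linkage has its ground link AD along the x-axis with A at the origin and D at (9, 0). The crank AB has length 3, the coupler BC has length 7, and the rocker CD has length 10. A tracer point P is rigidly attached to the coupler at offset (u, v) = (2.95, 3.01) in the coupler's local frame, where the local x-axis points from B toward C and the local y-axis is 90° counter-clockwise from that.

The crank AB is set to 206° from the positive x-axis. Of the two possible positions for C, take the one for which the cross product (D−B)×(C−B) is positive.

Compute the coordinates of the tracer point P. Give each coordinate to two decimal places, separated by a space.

A=(0,0), D=(9.00,0)
B = A + 3.00·(cos206°, sin206°) = (-2.6964, -1.3151)
|BD| = 11.7701
circle(B,7.00) ∩ circle(D,10.00): a=3.7185, h=5.9306
  candidates: C₊=(0.3362,4.9939) cross=69.804; C₋=(1.6615,-6.7931) cross=-69.804
  mode + wants cross > 0 → take C=(0.3362,4.9939) (cross=69.804)
ex = (C−B)/|BC| = (0.4332,0.9013); ey = (-0.9013,0.4332)
P = B + 2.95·ex + 3.01·ey = (-4.1312,2.6477)

-4.13 2.65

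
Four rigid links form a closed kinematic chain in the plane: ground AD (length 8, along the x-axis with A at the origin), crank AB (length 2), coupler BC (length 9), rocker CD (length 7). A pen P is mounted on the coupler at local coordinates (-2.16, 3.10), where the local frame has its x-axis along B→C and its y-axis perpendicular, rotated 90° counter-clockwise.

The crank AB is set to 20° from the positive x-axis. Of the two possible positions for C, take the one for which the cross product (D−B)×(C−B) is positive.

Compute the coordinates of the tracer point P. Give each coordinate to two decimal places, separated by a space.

A=(0,0), D=(8.00,0)
B = A + 2.00·(cos20°, sin20°) = (1.8794, 0.6840)
|BD| = 6.1587
circle(B,9.00) ∩ circle(D,7.00): a=5.6773, h=6.9834
  candidates: C₊=(8.2972,6.9937) cross=43.009; C₋=(6.7459,-6.8867) cross=-43.009
  mode + wants cross > 0 → take C=(8.2972,6.9937) (cross=43.009)
ex = (C−B)/|BC| = (0.7131,0.7011); ey = (-0.7011,0.7131)
P = B + -2.16·ex + 3.10·ey = (-1.8342,1.3803)

-1.83 1.38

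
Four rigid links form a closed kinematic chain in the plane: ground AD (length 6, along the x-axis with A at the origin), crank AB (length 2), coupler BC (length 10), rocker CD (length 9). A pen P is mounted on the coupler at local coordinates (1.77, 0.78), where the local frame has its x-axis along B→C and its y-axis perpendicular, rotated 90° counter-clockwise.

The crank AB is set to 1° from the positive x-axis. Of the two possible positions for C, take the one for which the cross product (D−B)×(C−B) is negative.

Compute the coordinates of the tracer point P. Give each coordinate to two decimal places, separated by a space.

3.46 -1.23

A=(0,0), D=(6.00,0)
B = A + 2.00·(cos1°, sin1°) = (1.9997, 0.0349)
|BD| = 4.0005
circle(B,10.00) ∩ circle(D,9.00): a=4.3750, h=8.9922
  candidates: C₊=(6.4529,8.9886) cross=35.973; C₋=(6.2960,-8.9951) cross=-35.973
  mode - wants cross < 0 → take C=(6.2960,-8.9951) (cross=-35.973)
ex = (C−B)/|BC| = (0.4296,-0.9030); ey = (0.9030,0.4296)
P = B + 1.77·ex + 0.78·ey = (3.4645,-1.2283)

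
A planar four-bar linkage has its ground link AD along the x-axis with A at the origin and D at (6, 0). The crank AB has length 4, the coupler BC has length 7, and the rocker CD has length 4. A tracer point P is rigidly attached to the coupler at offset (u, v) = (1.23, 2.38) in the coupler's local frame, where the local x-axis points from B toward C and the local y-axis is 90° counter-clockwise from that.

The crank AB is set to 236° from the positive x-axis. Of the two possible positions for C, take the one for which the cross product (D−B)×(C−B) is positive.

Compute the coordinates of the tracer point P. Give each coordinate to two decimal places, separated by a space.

-3.17 -0.81

A=(0,0), D=(6.00,0)
B = A + 4.00·(cos236°, sin236°) = (-2.2368, -3.3162)
|BD| = 8.8793
circle(B,7.00) ∩ circle(D,4.00): a=6.2979, h=3.0556
  candidates: C₊=(2.4642,1.8704) cross=27.131; C₋=(4.7466,-3.7985) cross=-27.131
  mode + wants cross > 0 → take C=(2.4642,1.8704) (cross=27.131)
ex = (C−B)/|BC| = (0.6716,0.7409); ey = (-0.7409,0.6716)
P = B + 1.23·ex + 2.38·ey = (-3.1742,-0.8065)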